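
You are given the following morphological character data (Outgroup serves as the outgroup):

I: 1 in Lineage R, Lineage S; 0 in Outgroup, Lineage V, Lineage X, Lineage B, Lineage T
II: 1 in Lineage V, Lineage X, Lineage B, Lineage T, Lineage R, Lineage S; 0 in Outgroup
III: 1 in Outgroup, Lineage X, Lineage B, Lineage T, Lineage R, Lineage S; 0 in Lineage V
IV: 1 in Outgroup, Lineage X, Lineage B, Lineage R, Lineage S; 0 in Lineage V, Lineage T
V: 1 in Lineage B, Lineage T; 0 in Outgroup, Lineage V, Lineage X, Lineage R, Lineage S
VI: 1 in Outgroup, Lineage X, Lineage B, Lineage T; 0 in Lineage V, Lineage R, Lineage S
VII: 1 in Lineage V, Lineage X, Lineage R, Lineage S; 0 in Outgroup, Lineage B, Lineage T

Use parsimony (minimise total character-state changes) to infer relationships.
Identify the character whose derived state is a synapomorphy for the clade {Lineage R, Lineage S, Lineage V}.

Character polarity is set by the outgroup: the derived state is whichever differs from the outgroup's state, so for III, IV, VI the derived state is '0', and for the remaining characters it is '1'.
I: derived state '1' in Lineage R and Lineage S only — synapomorphy for {Lineage R, Lineage S}.
All ingroup taxa share the derived state '1' for II; it defines the ingroup but does not resolve relationships within it.
III: derived state '0' in Lineage V only — an autapomorphy, so it tells us nothing about relationships among taxa.
IV (state '0') occurs in Lineage T and Lineage V but conflicts with the nesting implied by the other characters — most parsimoniously interpreted as homoplasy.
V (derived state '1') is shared by Lineage B and Lineage T — a synapomorphy uniting that clade.
Only Lineage R, Lineage S, and Lineage V show the derived state '0' for VI, supporting them as a clade.
VII: derived state '1' in Lineage R, Lineage S, Lineage V, and Lineage X only — synapomorphy for {Lineage R, Lineage S, Lineage V, Lineage X}.
Most parsimonious ingroup topology: (((Lineage V,(Lineage R,Lineage S)),Lineage X),(Lineage B,Lineage T)).
The clade {Lineage R, Lineage S, Lineage V} is supported by VI: its derived state '0' occurs in exactly those taxa and in no other taxon (including the outgroup).

VI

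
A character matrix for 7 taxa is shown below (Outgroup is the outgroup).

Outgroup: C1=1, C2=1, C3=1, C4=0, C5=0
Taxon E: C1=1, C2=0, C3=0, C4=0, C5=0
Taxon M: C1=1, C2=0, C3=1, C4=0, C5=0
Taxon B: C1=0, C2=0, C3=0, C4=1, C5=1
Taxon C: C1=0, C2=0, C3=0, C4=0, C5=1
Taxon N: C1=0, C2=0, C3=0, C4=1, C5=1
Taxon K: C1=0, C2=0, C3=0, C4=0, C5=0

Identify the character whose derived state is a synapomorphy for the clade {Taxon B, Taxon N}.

Character polarity is set by the outgroup: the derived state is whichever differs from the outgroup's state, so for C1, C2, C3 the derived state is '0', and for the remaining characters it is '1'.
C1 (derived state '0') is shared by Taxon B, Taxon C, Taxon K, and Taxon N — a synapomorphy uniting that clade.
C2 (derived state '0') is shared by all ingroup taxa — unites the whole ingroup.
Only Taxon B, Taxon C, Taxon E, Taxon K, and Taxon N show the derived state '0' for C3, supporting them as a clade.
C4 (derived state '1') is shared by Taxon B and Taxon N — a synapomorphy uniting that clade.
C5: derived state '1' in Taxon B, Taxon C, and Taxon N only — synapomorphy for {Taxon B, Taxon C, Taxon N}.
Most parsimonious ingroup topology: ((Taxon E,(((Taxon B,Taxon N),Taxon C),Taxon K)),Taxon M).
The clade {Taxon B, Taxon N} is supported by C4: its derived state '1' occurs in exactly those taxa and in no other taxon (including the outgroup).

C4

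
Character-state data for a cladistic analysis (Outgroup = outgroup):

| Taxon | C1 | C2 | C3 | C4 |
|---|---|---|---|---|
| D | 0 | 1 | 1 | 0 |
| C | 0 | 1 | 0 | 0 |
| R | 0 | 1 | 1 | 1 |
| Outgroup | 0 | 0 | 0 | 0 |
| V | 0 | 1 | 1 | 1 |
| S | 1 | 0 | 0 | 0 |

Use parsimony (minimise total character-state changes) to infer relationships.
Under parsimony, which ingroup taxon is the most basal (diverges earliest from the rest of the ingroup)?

The outgroup has state '0' for every character, so '1' is the derived state throughout.
C1: derived state '1' in S only — an autapomorphy, so it tells us nothing about relationships among taxa.
C2: derived state '1' in C, D, R, and V only — synapomorphy for {C, D, R, V}.
C3: derived state '1' in D, R, and V only — synapomorphy for {D, R, V}.
C4: derived state '1' in R and V only — synapomorphy for {R, V}.
Most parsimonious ingroup topology: (S,((D,(V,R)),C)).
S is sister to the clade containing all other ingroup taxa, so it is the earliest-diverging (most basal) ingroup lineage.

S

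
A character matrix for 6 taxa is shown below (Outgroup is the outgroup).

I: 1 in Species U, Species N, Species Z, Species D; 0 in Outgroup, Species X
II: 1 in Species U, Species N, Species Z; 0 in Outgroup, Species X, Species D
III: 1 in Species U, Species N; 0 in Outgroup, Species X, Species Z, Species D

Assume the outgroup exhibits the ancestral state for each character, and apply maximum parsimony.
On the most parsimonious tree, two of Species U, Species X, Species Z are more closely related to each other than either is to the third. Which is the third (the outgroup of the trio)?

Species X

The outgroup has state '0' for every character, so '1' is the derived state throughout.
Only Species D, Species N, Species U, and Species Z show the derived state '1' for I, supporting them as a clade.
II (derived state '1') is shared by Species N, Species U, and Species Z — a synapomorphy uniting that clade.
III: derived state '1' in Species N and Species U only — synapomorphy for {Species N, Species U}.
Most parsimonious ingroup topology: ((((Species U,Species N),Species Z),Species D),Species X).
Species U and Species Z share a more recent common ancestor with each other than either does with Species X, so Species X is the least closely related of the three.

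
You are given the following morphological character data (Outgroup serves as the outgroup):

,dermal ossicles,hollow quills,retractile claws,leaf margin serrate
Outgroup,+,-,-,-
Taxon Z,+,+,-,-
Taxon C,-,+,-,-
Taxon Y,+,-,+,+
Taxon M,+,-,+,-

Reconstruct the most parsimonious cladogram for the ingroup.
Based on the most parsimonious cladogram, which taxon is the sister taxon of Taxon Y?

Character polarity is set by the outgroup: the derived state is whichever differs from the outgroup's state, so for dermal ossicles the derived state is '-', and for the remaining characters it is '+'.
dermal ossicles (derived state '-') is unique to Taxon C (autapomorphy; uninformative for grouping).
Only Taxon C and Taxon Z show the derived state '+' for hollow quills, supporting them as a clade.
retractile claws (derived state '+') is shared by Taxon M and Taxon Y — a synapomorphy uniting that clade.
leaf margin serrate (derived state '+') is unique to Taxon Y (autapomorphy; uninformative for grouping).
Most parsimonious ingroup topology: ((Taxon Z,Taxon C),(Taxon Y,Taxon M)).
Taxon Y and Taxon M form a cherry on this tree, so they are sister taxa.

Taxon M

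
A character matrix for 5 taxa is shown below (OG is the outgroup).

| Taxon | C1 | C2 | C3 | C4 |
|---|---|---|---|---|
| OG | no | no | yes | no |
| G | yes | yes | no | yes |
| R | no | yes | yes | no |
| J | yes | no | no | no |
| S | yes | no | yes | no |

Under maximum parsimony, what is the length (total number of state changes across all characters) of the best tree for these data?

Character polarity is set by the outgroup: the derived state is whichever differs from the outgroup's state, so for C3 the derived state is 'no', and for the remaining characters it is 'yes'.
C1: derived state 'yes' in G, J, and S only — synapomorphy for {G, J, S}.
C2 groups G and R, which is incompatible with the clades supported by the remaining characters; treating it as convergent (homoplasy) costs fewer steps than any alternative tree.
C3 (derived state 'no') is shared by G and J — a synapomorphy uniting that clade.
C4 (derived state 'yes') is unique to G (autapomorphy; uninformative for grouping).
Most parsimonious ingroup topology: (((G,J),S),R).
Changes per character on this tree: C1: 1; C2: 2; C3: 1; C4: 1.
Total = 5.

5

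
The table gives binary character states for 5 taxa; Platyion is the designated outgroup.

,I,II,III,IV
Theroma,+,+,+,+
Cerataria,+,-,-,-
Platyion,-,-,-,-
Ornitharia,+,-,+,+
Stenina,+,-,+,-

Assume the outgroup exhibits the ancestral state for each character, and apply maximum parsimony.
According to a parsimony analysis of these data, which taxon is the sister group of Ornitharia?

Theroma

The outgroup has state '-' for every character, so '+' is the derived state throughout.
I (derived state '+') is shared by all ingroup taxa — unites the whole ingroup.
II: derived state '+' in Theroma only — an autapomorphy, so it tells us nothing about relationships among taxa.
III: derived state '+' in Ornitharia, Stenina, and Theroma only — synapomorphy for {Ornitharia, Stenina, Theroma}.
Only Ornitharia and Theroma show the derived state '+' for IV, supporting them as a clade.
Most parsimonious ingroup topology: (Cerataria,(Stenina,(Ornitharia,Theroma))).
Ornitharia and Theroma form a cherry on this tree, so they are sister taxa.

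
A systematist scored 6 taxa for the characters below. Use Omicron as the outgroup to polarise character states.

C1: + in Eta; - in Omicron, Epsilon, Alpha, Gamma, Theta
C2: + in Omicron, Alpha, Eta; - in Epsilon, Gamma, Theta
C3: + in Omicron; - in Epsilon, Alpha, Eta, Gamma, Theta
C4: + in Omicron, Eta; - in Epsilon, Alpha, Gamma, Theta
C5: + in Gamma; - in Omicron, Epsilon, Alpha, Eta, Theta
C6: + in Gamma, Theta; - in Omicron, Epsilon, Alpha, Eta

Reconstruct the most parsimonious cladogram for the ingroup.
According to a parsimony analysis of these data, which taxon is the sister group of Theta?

Gamma

Character polarity is set by the outgroup: the derived state is whichever differs from the outgroup's state, so for C2, C3, C4 the derived state is '-', and for the remaining characters it is '+'.
C1 (derived state '+') is unique to Eta (autapomorphy; uninformative for grouping).
C2: derived state '-' in Epsilon, Gamma, and Theta only — synapomorphy for {Epsilon, Gamma, Theta}.
C3 (derived state '-') is shared by all ingroup taxa — unites the whole ingroup.
C4 (derived state '-') is shared by Alpha, Epsilon, Gamma, and Theta — a synapomorphy uniting that clade.
C5 (derived state '+') is unique to Gamma (autapomorphy; uninformative for grouping).
Only Gamma and Theta show the derived state '+' for C6, supporting them as a clade.
Most parsimonious ingroup topology: (((Epsilon,(Gamma,Theta)),Alpha),Eta).
Theta and Gamma form a cherry on this tree, so they are sister taxa.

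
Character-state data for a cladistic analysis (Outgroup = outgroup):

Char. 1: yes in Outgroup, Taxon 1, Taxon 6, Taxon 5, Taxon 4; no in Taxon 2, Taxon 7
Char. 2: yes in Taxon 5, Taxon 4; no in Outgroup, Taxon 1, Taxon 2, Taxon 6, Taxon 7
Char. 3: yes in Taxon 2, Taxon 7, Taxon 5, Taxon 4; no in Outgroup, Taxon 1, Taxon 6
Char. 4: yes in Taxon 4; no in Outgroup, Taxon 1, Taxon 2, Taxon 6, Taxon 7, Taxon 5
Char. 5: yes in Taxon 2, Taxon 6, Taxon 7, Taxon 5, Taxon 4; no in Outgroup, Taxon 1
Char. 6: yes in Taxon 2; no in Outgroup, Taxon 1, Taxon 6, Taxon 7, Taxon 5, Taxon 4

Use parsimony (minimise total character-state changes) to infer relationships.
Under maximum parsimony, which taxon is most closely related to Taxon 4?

Character polarity is set by the outgroup: the derived state is whichever differs from the outgroup's state, so for Char. 1 the derived state is 'no', and for the remaining characters it is 'yes'.
Char. 1 (derived state 'no') is shared by Taxon 2 and Taxon 7 — a synapomorphy uniting that clade.
Only Taxon 4 and Taxon 5 show the derived state 'yes' for Char. 2, supporting them as a clade.
Only Taxon 2, Taxon 4, Taxon 5, and Taxon 7 show the derived state 'yes' for Char. 3, supporting them as a clade.
Char. 4: derived state 'yes' in Taxon 4 only — an autapomorphy, so it tells us nothing about relationships among taxa.
Char. 5: derived state 'yes' in Taxon 2, Taxon 4, Taxon 5, Taxon 6, and Taxon 7 only — synapomorphy for {Taxon 2, Taxon 4, Taxon 5, Taxon 6, Taxon 7}.
Char. 6 (derived state 'yes') is unique to Taxon 2 (autapomorphy; uninformative for grouping).
Most parsimonious ingroup topology: (Taxon 1,(((Taxon 2,Taxon 7),(Taxon 5,Taxon 4)),Taxon 6)).
Taxon 4 and Taxon 5 form a cherry on this tree, so they are sister taxa.

Taxon 5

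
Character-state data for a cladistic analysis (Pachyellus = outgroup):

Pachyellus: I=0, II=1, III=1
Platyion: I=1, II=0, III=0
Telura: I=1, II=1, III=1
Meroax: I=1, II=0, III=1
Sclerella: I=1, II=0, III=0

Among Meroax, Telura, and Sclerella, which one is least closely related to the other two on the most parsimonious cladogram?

Character polarity is set by the outgroup: the derived state is whichever differs from the outgroup's state, so for II, III the derived state is '0', and for the remaining characters it is '1'.
I (derived state '1') is shared by all ingroup taxa — unites the whole ingroup.
II: derived state '0' in Meroax, Platyion, and Sclerella only — synapomorphy for {Meroax, Platyion, Sclerella}.
Only Platyion and Sclerella show the derived state '0' for III, supporting them as a clade.
Most parsimonious ingroup topology: (((Platyion,Sclerella),Meroax),Telura).
Sclerella and Meroax share a more recent common ancestor with each other than either does with Telura, so Telura is the least closely related of the three.

Telura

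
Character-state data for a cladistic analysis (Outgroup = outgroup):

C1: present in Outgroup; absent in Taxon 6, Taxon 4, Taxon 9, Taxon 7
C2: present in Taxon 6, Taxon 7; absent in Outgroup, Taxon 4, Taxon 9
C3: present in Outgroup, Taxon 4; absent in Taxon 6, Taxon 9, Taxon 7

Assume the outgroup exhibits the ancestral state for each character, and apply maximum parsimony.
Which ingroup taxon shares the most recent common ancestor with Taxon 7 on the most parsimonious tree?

Taxon 6

Character polarity is set by the outgroup: the derived state is whichever differs from the outgroup's state, so for C1, C3 the derived state is 'absent', and for the remaining characters it is 'present'.
C1 (derived state 'absent') is shared by all ingroup taxa — unites the whole ingroup.
C2 (derived state 'present') is shared by Taxon 6 and Taxon 7 — a synapomorphy uniting that clade.
Only Taxon 6, Taxon 7, and Taxon 9 show the derived state 'absent' for C3, supporting them as a clade.
Most parsimonious ingroup topology: (((Taxon 6,Taxon 7),Taxon 9),Taxon 4).
Taxon 7 and Taxon 6 form a cherry on this tree, so they are sister taxa.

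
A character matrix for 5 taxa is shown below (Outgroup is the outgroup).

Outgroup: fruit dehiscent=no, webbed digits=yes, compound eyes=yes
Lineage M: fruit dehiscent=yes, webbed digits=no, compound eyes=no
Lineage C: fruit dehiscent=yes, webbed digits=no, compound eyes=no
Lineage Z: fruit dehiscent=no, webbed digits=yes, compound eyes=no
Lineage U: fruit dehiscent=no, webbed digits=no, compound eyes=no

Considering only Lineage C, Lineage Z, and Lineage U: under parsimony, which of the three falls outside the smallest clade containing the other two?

Lineage Z

Character polarity is set by the outgroup: the derived state is whichever differs from the outgroup's state, so for webbed digits, compound eyes the derived state is 'no', and for the remaining characters it is 'yes'.
fruit dehiscent: derived state 'yes' in Lineage C and Lineage M only — synapomorphy for {Lineage C, Lineage M}.
webbed digits: derived state 'no' in Lineage C, Lineage M, and Lineage U only — synapomorphy for {Lineage C, Lineage M, Lineage U}.
All ingroup taxa share the derived state 'no' for compound eyes; it defines the ingroup but does not resolve relationships within it.
Most parsimonious ingroup topology: (((Lineage M,Lineage C),Lineage U),Lineage Z).
Lineage C and Lineage U share a more recent common ancestor with each other than either does with Lineage Z, so Lineage Z is the least closely related of the three.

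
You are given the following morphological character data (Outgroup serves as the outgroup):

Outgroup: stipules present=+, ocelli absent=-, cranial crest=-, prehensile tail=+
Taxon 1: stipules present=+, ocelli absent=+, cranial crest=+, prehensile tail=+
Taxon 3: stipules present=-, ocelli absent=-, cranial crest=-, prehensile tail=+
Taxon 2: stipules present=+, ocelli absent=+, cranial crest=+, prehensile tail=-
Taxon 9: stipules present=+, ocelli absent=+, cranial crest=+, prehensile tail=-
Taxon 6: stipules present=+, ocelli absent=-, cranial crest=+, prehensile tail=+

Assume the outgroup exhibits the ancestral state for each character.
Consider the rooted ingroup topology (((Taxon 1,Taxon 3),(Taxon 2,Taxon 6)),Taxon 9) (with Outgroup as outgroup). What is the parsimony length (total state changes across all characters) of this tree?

8

Map each character onto (((Taxon 1,Taxon 3),(Taxon 2,Taxon 6)),Taxon 9) (rooted by Outgroup) and count the minimum state changes it requires (Fitch parsimony):
stipules present: 1; ocelli absent: 3; cranial crest: 2; prehensile tail: 2.
Total tree length = 8.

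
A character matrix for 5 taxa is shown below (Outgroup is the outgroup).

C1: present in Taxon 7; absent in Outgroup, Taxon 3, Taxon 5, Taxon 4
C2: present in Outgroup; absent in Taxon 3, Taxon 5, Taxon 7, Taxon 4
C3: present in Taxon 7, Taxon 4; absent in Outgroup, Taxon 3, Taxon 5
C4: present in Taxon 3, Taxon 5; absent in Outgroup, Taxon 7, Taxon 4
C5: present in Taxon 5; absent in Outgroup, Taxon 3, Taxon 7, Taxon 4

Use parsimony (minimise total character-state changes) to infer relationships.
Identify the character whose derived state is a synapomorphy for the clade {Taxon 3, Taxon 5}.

C4

Character polarity is set by the outgroup: the derived state is whichever differs from the outgroup's state, so for C2 the derived state is 'absent', and for the remaining characters it is 'present'.
C1: derived state 'present' in Taxon 7 only — an autapomorphy, so it tells us nothing about relationships among taxa.
All ingroup taxa share the derived state 'absent' for C2; it defines the ingroup but does not resolve relationships within it.
C3 (derived state 'present') is shared by Taxon 4 and Taxon 7 — a synapomorphy uniting that clade.
C4: derived state 'present' in Taxon 3 and Taxon 5 only — synapomorphy for {Taxon 3, Taxon 5}.
C5: derived state 'present' in Taxon 5 only — an autapomorphy, so it tells us nothing about relationships among taxa.
Most parsimonious ingroup topology: ((Taxon 3,Taxon 5),(Taxon 7,Taxon 4)).
The clade {Taxon 3, Taxon 5} is supported by C4: its derived state 'present' occurs in exactly those taxa and in no other taxon (including the outgroup).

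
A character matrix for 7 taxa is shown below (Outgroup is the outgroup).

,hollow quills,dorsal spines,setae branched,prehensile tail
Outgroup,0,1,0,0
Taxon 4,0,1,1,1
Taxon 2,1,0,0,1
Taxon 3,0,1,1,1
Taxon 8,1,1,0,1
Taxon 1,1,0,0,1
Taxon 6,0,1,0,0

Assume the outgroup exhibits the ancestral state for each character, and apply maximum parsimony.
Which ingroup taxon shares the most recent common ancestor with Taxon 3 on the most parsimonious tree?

Taxon 4

Character polarity is set by the outgroup: the derived state is whichever differs from the outgroup's state, so for dorsal spines the derived state is '0', and for the remaining characters it is '1'.
Only Taxon 1, Taxon 2, and Taxon 8 show the derived state '1' for hollow quills, supporting them as a clade.
Only Taxon 1 and Taxon 2 show the derived state '0' for dorsal spines, supporting them as a clade.
setae branched (derived state '1') is shared by Taxon 3 and Taxon 4 — a synapomorphy uniting that clade.
prehensile tail: derived state '1' in Taxon 1, Taxon 2, Taxon 3, Taxon 4, and Taxon 8 only — synapomorphy for {Taxon 1, Taxon 2, Taxon 3, Taxon 4, Taxon 8}.
Most parsimonious ingroup topology: (((Taxon 4,Taxon 3),((Taxon 2,Taxon 1),Taxon 8)),Taxon 6).
Taxon 3 and Taxon 4 form a cherry on this tree, so they are sister taxa.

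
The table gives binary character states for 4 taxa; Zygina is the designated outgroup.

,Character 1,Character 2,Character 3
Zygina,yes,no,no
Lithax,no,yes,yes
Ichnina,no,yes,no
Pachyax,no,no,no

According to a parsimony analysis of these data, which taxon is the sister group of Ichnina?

Lithax

Character polarity is set by the outgroup: the derived state is whichever differs from the outgroup's state, so for Character 1 the derived state is 'no', and for the remaining characters it is 'yes'.
All ingroup taxa share the derived state 'no' for Character 1; it defines the ingroup but does not resolve relationships within it.
Character 2 (derived state 'yes') is shared by Ichnina and Lithax — a synapomorphy uniting that clade.
Character 3: derived state 'yes' in Lithax only — an autapomorphy, so it tells us nothing about relationships among taxa.
Most parsimonious ingroup topology: ((Lithax,Ichnina),Pachyax).
Ichnina and Lithax form a cherry on this tree, so they are sister taxa.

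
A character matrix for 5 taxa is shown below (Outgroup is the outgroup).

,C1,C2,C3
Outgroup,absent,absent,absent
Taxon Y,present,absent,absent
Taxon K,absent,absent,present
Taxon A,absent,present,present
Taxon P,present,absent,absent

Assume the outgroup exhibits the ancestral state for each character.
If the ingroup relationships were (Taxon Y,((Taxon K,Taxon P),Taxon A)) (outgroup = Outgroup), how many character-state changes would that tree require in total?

Map each character onto (Taxon Y,((Taxon K,Taxon P),Taxon A)) (rooted by Outgroup) and count the minimum state changes it requires (Fitch parsimony):
C1: 2; C2: 1; C3: 2.
Total tree length = 5.

5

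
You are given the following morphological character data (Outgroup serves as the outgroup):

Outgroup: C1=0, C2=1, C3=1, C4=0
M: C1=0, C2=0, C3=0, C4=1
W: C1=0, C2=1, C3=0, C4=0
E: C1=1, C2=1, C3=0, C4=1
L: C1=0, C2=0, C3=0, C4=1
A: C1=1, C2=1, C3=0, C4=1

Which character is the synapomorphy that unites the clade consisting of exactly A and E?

C1

Character polarity is set by the outgroup: the derived state is whichever differs from the outgroup's state, so for C2, C3 the derived state is '0', and for the remaining characters it is '1'.
C1: derived state '1' in A and E only — synapomorphy for {A, E}.
Only L and M show the derived state '0' for C2, supporting them as a clade.
C3 (derived state '0') is shared by all ingroup taxa — unites the whole ingroup.
Only A, E, L, and M show the derived state '1' for C4, supporting them as a clade.
Most parsimonious ingroup topology: (((M,L),(E,A)),W).
The clade {A, E} is supported by C1: its derived state '1' occurs in exactly those taxa and in no other taxon (including the outgroup).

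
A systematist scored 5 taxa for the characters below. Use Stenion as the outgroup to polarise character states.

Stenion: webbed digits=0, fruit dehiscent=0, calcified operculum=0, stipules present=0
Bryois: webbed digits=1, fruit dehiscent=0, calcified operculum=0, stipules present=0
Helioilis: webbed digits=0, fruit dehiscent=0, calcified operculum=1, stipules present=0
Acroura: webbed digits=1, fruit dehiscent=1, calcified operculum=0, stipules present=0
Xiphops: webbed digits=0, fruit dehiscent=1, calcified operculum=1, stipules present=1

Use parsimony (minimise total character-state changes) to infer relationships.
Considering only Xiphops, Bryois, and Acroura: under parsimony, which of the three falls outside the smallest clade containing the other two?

Xiphops

The outgroup has state '0' for every character, so '1' is the derived state throughout.
webbed digits: derived state '1' in Acroura and Bryois only — synapomorphy for {Acroura, Bryois}.
fruit dehiscent groups Acroura and Xiphops, which is incompatible with the clades supported by the remaining characters; treating it as convergent (homoplasy) costs fewer steps than any alternative tree.
Only Helioilis and Xiphops show the derived state '1' for calcified operculum, supporting them as a clade.
stipules present (derived state '1') is unique to Xiphops (autapomorphy; uninformative for grouping).
Most parsimonious ingroup topology: ((Bryois,Acroura),(Helioilis,Xiphops)).
Bryois and Acroura share a more recent common ancestor with each other than either does with Xiphops, so Xiphops is the least closely related of the three.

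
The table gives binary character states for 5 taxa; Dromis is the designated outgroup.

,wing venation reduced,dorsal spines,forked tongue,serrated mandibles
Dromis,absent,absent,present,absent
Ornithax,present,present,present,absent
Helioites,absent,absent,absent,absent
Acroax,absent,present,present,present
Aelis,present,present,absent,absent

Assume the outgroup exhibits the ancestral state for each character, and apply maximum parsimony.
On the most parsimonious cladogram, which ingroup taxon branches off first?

Helioites

Character polarity is set by the outgroup: the derived state is whichever differs from the outgroup's state, so for forked tongue the derived state is 'absent', and for the remaining characters it is 'present'.
wing venation reduced: derived state 'present' in Aelis and Ornithax only — synapomorphy for {Aelis, Ornithax}.
dorsal spines: derived state 'present' in Acroax, Aelis, and Ornithax only — synapomorphy for {Acroax, Aelis, Ornithax}.
forked tongue groups Aelis and Helioites, which is incompatible with the clades supported by the remaining characters; treating it as convergent (homoplasy) costs fewer steps than any alternative tree.
serrated mandibles: derived state 'present' in Acroax only — an autapomorphy, so it tells us nothing about relationships among taxa.
Most parsimonious ingroup topology: (((Ornithax,Aelis),Acroax),Helioites).
Helioites is sister to the clade containing all other ingroup taxa, so it is the earliest-diverging (most basal) ingroup lineage.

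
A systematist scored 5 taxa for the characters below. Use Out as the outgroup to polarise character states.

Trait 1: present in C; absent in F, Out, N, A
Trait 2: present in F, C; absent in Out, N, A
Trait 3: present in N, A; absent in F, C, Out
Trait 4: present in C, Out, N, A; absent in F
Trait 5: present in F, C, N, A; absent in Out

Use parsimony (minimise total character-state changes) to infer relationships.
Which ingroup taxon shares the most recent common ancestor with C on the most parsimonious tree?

Character polarity is set by the outgroup: the derived state is whichever differs from the outgroup's state, so for Trait 4 the derived state is 'absent', and for the remaining characters it is 'present'.
Trait 1: derived state 'present' in C only — an autapomorphy, so it tells us nothing about relationships among taxa.
Trait 2: derived state 'present' in C and F only — synapomorphy for {C, F}.
Only A and N show the derived state 'present' for Trait 3, supporting them as a clade.
Trait 4 (derived state 'absent') is unique to F (autapomorphy; uninformative for grouping).
Trait 5 (derived state 'present') is shared by all ingroup taxa — unites the whole ingroup.
Most parsimonious ingroup topology: ((N,A),(F,C)).
C and F form a cherry on this tree, so they are sister taxa.

F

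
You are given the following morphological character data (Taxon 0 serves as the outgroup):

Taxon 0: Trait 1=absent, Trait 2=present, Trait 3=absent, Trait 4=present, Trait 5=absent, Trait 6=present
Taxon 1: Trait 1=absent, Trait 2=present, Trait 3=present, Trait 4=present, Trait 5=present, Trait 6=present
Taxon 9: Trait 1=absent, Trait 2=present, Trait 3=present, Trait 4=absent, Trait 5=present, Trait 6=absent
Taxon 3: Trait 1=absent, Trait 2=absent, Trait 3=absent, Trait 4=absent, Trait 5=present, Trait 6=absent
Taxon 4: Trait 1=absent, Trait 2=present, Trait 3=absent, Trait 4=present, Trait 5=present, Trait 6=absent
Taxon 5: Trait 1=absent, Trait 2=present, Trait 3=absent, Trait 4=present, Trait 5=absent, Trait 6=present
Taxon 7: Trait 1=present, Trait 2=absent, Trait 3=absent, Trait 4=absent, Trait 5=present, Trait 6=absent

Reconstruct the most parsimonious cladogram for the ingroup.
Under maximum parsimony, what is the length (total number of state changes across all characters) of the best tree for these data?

7

Character polarity is set by the outgroup: the derived state is whichever differs from the outgroup's state, so for Trait 2, Trait 4, Trait 6 the derived state is 'absent', and for the remaining characters it is 'present'.
Trait 1 (derived state 'present') is unique to Taxon 7 (autapomorphy; uninformative for grouping).
Trait 2: derived state 'absent' in Taxon 3 and Taxon 7 only — synapomorphy for {Taxon 3, Taxon 7}.
Trait 3 groups Taxon 1 and Taxon 9, which is incompatible with the clades supported by the remaining characters; treating it as convergent (homoplasy) costs fewer steps than any alternative tree.
Only Taxon 3, Taxon 7, and Taxon 9 show the derived state 'absent' for Trait 4, supporting them as a clade.
Only Taxon 1, Taxon 3, Taxon 4, Taxon 7, and Taxon 9 show the derived state 'present' for Trait 5, supporting them as a clade.
Trait 6: derived state 'absent' in Taxon 3, Taxon 4, Taxon 7, and Taxon 9 only — synapomorphy for {Taxon 3, Taxon 4, Taxon 7, Taxon 9}.
Most parsimonious ingroup topology: ((Taxon 1,((Taxon 9,(Taxon 3,Taxon 7)),Taxon 4)),Taxon 5).
Changes per character on this tree: Trait 1: 1; Trait 2: 1; Trait 3: 2; Trait 4: 1; Trait 5: 1; Trait 6: 1.
Total = 7.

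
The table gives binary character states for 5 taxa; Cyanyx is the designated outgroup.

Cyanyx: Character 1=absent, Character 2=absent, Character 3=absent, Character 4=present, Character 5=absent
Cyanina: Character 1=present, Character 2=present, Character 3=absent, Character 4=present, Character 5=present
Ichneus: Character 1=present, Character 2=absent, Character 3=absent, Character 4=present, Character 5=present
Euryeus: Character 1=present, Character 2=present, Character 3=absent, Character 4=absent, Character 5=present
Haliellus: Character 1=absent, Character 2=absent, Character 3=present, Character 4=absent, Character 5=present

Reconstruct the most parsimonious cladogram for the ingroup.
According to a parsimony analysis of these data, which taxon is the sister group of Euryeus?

Cyanina

Character polarity is set by the outgroup: the derived state is whichever differs from the outgroup's state, so for Character 4 the derived state is 'absent', and for the remaining characters it is 'present'.
Only Cyanina, Euryeus, and Ichneus show the derived state 'present' for Character 1, supporting them as a clade.
Character 2 (derived state 'present') is shared by Cyanina and Euryeus — a synapomorphy uniting that clade.
Character 3 (derived state 'present') is unique to Haliellus (autapomorphy; uninformative for grouping).
Character 4 (state 'absent') occurs in Euryeus and Haliellus but conflicts with the nesting implied by the other characters — most parsimoniously interpreted as homoplasy.
Character 5 (derived state 'present') is shared by all ingroup taxa — unites the whole ingroup.
Most parsimonious ingroup topology: (((Cyanina,Euryeus),Ichneus),Haliellus).
Euryeus and Cyanina form a cherry on this tree, so they are sister taxa.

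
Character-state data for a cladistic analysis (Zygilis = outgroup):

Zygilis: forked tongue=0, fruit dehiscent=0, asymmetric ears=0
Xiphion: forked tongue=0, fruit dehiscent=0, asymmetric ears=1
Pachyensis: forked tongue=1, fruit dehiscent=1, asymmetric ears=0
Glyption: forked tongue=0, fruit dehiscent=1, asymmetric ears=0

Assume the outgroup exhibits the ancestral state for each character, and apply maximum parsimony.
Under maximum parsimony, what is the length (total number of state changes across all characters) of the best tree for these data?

The outgroup has state '0' for every character, so '1' is the derived state throughout.
forked tongue (derived state '1') is unique to Pachyensis (autapomorphy; uninformative for grouping).
fruit dehiscent (derived state '1') is shared by Glyption and Pachyensis — a synapomorphy uniting that clade.
asymmetric ears: derived state '1' in Xiphion only — an autapomorphy, so it tells us nothing about relationships among taxa.
Most parsimonious ingroup topology: (Xiphion,(Pachyensis,Glyption)).
Changes per character on this tree: forked tongue: 1; fruit dehiscent: 1; asymmetric ears: 1.
Total = 3.

3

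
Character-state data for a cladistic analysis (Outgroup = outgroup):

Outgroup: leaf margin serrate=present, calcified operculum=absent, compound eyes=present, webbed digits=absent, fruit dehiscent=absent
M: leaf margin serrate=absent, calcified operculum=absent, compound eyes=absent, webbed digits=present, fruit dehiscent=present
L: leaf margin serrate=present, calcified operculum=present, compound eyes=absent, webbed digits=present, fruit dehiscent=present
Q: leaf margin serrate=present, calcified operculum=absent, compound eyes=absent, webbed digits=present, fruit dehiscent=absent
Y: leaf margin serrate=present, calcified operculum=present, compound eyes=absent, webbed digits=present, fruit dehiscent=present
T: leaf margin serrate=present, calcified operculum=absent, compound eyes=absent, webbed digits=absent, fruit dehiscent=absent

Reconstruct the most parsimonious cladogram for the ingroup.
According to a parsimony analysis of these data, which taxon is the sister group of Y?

Character polarity is set by the outgroup: the derived state is whichever differs from the outgroup's state, so for leaf margin serrate, compound eyes the derived state is 'absent', and for the remaining characters it is 'present'.
leaf margin serrate: derived state 'absent' in M only — an autapomorphy, so it tells us nothing about relationships among taxa.
Only L and Y show the derived state 'present' for calcified operculum, supporting them as a clade.
All ingroup taxa share the derived state 'absent' for compound eyes; it defines the ingroup but does not resolve relationships within it.
Only L, M, Q, and Y show the derived state 'present' for webbed digits, supporting them as a clade.
fruit dehiscent: derived state 'present' in L, M, and Y only — synapomorphy for {L, M, Y}.
Most parsimonious ingroup topology: (((M,(L,Y)),Q),T).
Y and L form a cherry on this tree, so they are sister taxa.

L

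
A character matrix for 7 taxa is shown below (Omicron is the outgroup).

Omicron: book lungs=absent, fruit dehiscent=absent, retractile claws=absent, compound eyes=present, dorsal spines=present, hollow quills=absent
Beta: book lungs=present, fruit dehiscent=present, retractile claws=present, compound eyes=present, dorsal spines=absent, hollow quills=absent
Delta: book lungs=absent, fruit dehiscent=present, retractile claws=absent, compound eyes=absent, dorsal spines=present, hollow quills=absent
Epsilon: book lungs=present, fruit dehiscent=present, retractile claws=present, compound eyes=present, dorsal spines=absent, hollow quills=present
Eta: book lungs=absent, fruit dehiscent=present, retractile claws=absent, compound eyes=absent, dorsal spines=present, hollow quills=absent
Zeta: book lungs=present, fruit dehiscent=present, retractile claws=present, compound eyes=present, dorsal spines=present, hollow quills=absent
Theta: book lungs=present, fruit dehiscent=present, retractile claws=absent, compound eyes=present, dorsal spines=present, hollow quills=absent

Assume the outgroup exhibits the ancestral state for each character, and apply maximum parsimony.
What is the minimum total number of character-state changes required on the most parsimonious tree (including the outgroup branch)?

Character polarity is set by the outgroup: the derived state is whichever differs from the outgroup's state, so for compound eyes, dorsal spines the derived state is 'absent', and for the remaining characters it is 'present'.
Only Beta, Epsilon, Theta, and Zeta show the derived state 'present' for book lungs, supporting them as a clade.
All ingroup taxa share the derived state 'present' for fruit dehiscent; it defines the ingroup but does not resolve relationships within it.
retractile claws: derived state 'present' in Beta, Epsilon, and Zeta only — synapomorphy for {Beta, Epsilon, Zeta}.
compound eyes: derived state 'absent' in Delta and Eta only — synapomorphy for {Delta, Eta}.
dorsal spines (derived state 'absent') is shared by Beta and Epsilon — a synapomorphy uniting that clade.
hollow quills: derived state 'present' in Epsilon only — an autapomorphy, so it tells us nothing about relationships among taxa.
Most parsimonious ingroup topology: ((((Beta,Epsilon),Zeta),Theta),(Delta,Eta)).
Changes per character on this tree: book lungs: 1; fruit dehiscent: 1; retractile claws: 1; compound eyes: 1; dorsal spines: 1; hollow quills: 1.
Total = 6.

6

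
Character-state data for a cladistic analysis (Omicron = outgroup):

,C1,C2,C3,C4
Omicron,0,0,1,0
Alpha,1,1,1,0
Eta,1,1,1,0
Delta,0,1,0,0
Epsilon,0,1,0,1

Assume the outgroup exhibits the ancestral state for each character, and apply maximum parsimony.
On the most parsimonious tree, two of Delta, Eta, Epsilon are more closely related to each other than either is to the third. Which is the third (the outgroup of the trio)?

Character polarity is set by the outgroup: the derived state is whichever differs from the outgroup's state, so for C3 the derived state is '0', and for the remaining characters it is '1'.
C1: derived state '1' in Alpha and Eta only — synapomorphy for {Alpha, Eta}.
All ingroup taxa share the derived state '1' for C2; it defines the ingroup but does not resolve relationships within it.
C3: derived state '0' in Delta and Epsilon only — synapomorphy for {Delta, Epsilon}.
C4: derived state '1' in Epsilon only — an autapomorphy, so it tells us nothing about relationships among taxa.
Most parsimonious ingroup topology: ((Alpha,Eta),(Delta,Epsilon)).
Epsilon and Delta share a more recent common ancestor with each other than either does with Eta, so Eta is the least closely related of the three.

Eta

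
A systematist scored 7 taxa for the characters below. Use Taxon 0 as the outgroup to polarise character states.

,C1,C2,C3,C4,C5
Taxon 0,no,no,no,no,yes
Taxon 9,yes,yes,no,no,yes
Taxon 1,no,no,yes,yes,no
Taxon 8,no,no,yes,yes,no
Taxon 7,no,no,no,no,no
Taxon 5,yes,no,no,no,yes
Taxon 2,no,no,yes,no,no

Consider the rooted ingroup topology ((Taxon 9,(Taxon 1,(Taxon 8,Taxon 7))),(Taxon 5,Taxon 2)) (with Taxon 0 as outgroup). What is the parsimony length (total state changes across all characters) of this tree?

Map each character onto ((Taxon 9,(Taxon 1,(Taxon 8,Taxon 7))),(Taxon 5,Taxon 2)) (rooted by Taxon 0) and count the minimum state changes it requires (Fitch parsimony):
C1: 2; C2: 1; C3: 3; C4: 2; C5: 2.
Total tree length = 10.

10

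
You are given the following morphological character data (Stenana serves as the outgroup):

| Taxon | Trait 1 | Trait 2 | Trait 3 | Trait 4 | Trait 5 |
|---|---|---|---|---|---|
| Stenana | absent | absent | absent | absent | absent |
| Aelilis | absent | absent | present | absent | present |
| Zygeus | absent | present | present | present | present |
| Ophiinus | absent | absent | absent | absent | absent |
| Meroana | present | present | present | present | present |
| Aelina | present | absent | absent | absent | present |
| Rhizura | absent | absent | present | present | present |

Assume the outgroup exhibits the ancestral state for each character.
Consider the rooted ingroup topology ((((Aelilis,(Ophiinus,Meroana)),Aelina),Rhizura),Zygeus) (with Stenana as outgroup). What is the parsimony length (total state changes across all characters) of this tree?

12

Map each character onto ((((Aelilis,(Ophiinus,Meroana)),Aelina),Rhizura),Zygeus) (rooted by Stenana) and count the minimum state changes it requires (Fitch parsimony):
Trait 1: 2; Trait 2: 2; Trait 3: 3; Trait 4: 3; Trait 5: 2.
Total tree length = 12.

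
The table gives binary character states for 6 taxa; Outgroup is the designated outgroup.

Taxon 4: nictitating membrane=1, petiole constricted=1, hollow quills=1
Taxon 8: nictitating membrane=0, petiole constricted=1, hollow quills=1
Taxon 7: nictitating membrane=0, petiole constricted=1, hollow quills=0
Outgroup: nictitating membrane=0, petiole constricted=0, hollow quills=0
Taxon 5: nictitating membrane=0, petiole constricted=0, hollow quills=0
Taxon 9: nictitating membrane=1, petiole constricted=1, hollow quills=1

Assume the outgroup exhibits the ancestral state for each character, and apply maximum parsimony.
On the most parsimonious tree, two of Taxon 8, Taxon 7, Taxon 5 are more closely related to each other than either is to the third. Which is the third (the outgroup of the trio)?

Taxon 5

The outgroup has state '0' for every character, so '1' is the derived state throughout.
nictitating membrane (derived state '1') is shared by Taxon 4 and Taxon 9 — a synapomorphy uniting that clade.
Only Taxon 4, Taxon 7, Taxon 8, and Taxon 9 show the derived state '1' for petiole constricted, supporting them as a clade.
hollow quills (derived state '1') is shared by Taxon 4, Taxon 8, and Taxon 9 — a synapomorphy uniting that clade.
Most parsimonious ingroup topology: ((((Taxon 4,Taxon 9),Taxon 8),Taxon 7),Taxon 5).
Taxon 8 and Taxon 7 share a more recent common ancestor with each other than either does with Taxon 5, so Taxon 5 is the least closely related of the three.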